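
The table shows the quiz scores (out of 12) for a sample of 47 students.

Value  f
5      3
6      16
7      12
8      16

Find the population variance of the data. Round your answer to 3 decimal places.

Values: 5, 6, 7, 8
n = 47, Σfx = 323, mean = 6.8723
Σfx² = 2263
Σf(x − x̄)² = Σfx² − (Σfx)²/n = 2263 − 323²/47 = 43.2340
Population variance = 43.2340 / 47 = 0.9199

0.920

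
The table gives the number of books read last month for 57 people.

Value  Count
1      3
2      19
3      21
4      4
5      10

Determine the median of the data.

Cumulative frequencies: 3, 22, 43, 47, 57
n = 57, so the median is the value in position (n+1)/2 = 29.
Position 29 falls at value 3.

3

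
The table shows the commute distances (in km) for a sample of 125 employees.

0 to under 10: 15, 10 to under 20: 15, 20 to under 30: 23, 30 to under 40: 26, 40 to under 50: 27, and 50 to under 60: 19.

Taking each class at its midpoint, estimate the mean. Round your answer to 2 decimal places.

32.36

Midpoints: 5, 15, 25, 35, 45, 55
Σfm = 15×5 + 15×15 + 23×25 + 26×35 + 27×45 + 19×55 = 4045
n = Σf = 125
Mean = 4045 / 125 = 32.3600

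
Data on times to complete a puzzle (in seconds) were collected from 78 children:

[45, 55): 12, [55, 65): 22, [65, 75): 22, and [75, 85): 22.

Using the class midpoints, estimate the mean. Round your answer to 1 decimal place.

66.9

Midpoints: 50, 60, 70, 80
Σfm = 12×50 + 22×60 + 22×70 + 22×80 = 5220
n = Σf = 78
Mean = 5220 / 78 = 66.9231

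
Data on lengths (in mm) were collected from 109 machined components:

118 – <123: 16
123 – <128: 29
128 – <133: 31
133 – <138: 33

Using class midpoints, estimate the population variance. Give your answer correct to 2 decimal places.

Midpoints: 120.5, 125.5, 130.5, 135.5
n = 109, Σfm = 14084.5, mean = 129.2156
Σfm² = 1822907.25
Σf(m − x̄)² = Σfm² − (Σfm)²/n = 1822907.25 − 14084.5²/109 = 2970.1835
Population variance = 2970.1835 / 109 = 27.2494

27.25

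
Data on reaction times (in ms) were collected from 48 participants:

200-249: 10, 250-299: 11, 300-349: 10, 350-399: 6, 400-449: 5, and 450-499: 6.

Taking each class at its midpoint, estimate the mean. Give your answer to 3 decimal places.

327.625

Midpoints: 224.5, 274.5, 324.5, 374.5, 424.5, 474.5
Σfm = 10×224.5 + 11×274.5 + 10×324.5 + 6×374.5 + 5×424.5 + 6×474.5 = 15726
n = Σf = 48
Mean = 15726 / 48 = 327.6250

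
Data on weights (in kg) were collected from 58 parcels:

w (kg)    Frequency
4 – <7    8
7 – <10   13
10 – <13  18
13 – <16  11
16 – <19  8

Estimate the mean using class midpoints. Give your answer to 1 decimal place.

11.4

Midpoints: 5.5, 8.5, 11.5, 14.5, 17.5
Σfm = 8×5.5 + 13×8.5 + 18×11.5 + 11×14.5 + 8×17.5 = 661
n = Σf = 58
Mean = 661 / 58 = 11.3966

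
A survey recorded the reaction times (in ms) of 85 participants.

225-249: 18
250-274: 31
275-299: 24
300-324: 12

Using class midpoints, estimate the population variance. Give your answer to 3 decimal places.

583.910

Midpoints: 237, 262, 287, 312
n = 85, Σfm = 23020, mean = 270.8235
Σfm² = 6283990
Σf(m − x̄)² = Σfm² − (Σfm)²/n = 6283990 − 23020²/85 = 49632.3529
Population variance = 49632.3529 / 85 = 583.9100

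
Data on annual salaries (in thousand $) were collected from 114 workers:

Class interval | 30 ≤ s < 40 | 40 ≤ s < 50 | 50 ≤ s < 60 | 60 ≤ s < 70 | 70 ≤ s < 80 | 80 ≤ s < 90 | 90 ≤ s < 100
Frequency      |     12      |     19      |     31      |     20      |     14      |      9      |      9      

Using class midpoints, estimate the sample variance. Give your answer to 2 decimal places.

Midpoints: 35, 45, 55, 65, 75, 85, 95
n = 114, Σfm = 6950, mean = 60.9649
Σfm² = 456450
Σf(m − x̄)² = Σfm² − (Σfm)²/n = 456450 − 6950²/114 = 32743.8596
Sample variance = 32743.8596 / 113 = 289.7687

289.77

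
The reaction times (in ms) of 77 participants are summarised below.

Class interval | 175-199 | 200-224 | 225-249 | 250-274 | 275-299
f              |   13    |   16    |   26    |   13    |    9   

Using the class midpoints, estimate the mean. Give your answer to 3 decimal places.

Midpoints: 187, 212, 237, 262, 287
Σfm = 13×187 + 16×212 + 26×237 + 13×262 + 9×287 = 17974
n = Σf = 77
Mean = 17974 / 77 = 233.4286

233.429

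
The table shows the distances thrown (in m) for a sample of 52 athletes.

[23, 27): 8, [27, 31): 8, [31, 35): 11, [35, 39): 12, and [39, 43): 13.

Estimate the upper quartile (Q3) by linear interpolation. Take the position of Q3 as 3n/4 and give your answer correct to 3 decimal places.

Cumulative frequencies: 8, 16, 27, 39, 52
n = 52; position = 3n/4 = 39.
This falls in the class [35, 39): L = 35, F = 27, f = 12, h = 4.
Upper quartile ≈ 35 + ((39 − 27) / 12) × 4 = 39.0000

39.000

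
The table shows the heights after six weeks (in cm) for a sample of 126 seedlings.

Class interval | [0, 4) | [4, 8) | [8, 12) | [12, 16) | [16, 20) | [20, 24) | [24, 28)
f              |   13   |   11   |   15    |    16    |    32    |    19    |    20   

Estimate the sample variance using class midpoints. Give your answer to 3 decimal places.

56.430

Midpoints: 2, 6, 10, 14, 18, 22, 26
n = 126, Σfm = 1980, mean = 15.7143
Σfm² = 38168
Σf(m − x̄)² = Σfm² − (Σfm)²/n = 38168 − 1980²/126 = 7053.7143
Sample variance = 7053.7143 / 125 = 56.4297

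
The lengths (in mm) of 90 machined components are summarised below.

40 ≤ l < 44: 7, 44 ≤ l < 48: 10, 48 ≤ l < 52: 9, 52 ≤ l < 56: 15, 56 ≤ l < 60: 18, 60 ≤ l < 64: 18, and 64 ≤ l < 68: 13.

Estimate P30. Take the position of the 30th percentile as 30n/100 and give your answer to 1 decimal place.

Cumulative frequencies: 7, 17, 26, 41, 59, 77, 90
n = 90; position = 30n/100 = 27.
This falls in the class 52 ≤ l < 56: L = 52, F = 26, f = 15, h = 4.
30th percentile ≈ 52 + ((27 − 26) / 15) × 4 = 52.2667

52.3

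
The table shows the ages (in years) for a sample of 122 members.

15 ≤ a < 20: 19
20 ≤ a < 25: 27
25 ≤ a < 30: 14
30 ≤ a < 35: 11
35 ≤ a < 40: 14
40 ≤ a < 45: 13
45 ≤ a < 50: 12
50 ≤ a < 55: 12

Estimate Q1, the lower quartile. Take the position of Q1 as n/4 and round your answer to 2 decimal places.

22.13

Cumulative frequencies: 19, 46, 60, 71, 85, 98, 110, 122
n = 122; position = n/4 = 30.5.
This falls in the class 20 ≤ a < 25: L = 20, F = 19, f = 27, h = 5.
Lower quartile ≈ 20 + ((30.5 − 19) / 27) × 5 = 22.1296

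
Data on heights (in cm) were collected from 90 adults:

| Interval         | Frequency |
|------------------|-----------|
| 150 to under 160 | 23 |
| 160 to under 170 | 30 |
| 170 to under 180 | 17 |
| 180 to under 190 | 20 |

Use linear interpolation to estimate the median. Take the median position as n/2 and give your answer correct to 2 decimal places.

Cumulative frequencies: 23, 53, 70, 90
n = 90; position = n/2 = 45.
This falls in the class 160 to under 170: L = 160, F = 23, f = 30, h = 10.
Median ≈ 160 + ((45 − 23) / 30) × 10 = 167.3333

167.33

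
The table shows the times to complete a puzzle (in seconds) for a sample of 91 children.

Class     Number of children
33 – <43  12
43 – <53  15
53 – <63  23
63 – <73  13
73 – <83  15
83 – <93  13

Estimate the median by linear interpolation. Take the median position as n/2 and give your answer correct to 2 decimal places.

Cumulative frequencies: 12, 27, 50, 63, 78, 91
n = 91; position = n/2 = 45.5.
This falls in the class 53 – <63: L = 53, F = 27, f = 23, h = 10.
Median ≈ 53 + ((45.5 − 27) / 23) × 10 = 61.0435

61.04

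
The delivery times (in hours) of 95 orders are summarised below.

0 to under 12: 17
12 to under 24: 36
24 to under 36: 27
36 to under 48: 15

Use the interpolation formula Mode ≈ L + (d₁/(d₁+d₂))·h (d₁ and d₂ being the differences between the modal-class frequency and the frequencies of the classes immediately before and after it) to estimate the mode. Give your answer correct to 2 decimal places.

20.14

Modal class: 12 to under 24 (highest frequency 36).
d₁ = 36 − 17 = 19, d₂ = 36 − 27 = 9
Mode ≈ 12 + (19/(19+9)) × 12 = 12 + 8.1429 = 20.1429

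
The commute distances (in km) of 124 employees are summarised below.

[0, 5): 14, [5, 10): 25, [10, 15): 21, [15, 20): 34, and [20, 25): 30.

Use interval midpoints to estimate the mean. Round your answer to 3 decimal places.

14.153

Midpoints: 2.5, 7.5, 12.5, 17.5, 22.5
Σfm = 14×2.5 + 25×7.5 + 21×12.5 + 34×17.5 + 30×22.5 = 1755
n = Σf = 124
Mean = 1755 / 124 = 14.1532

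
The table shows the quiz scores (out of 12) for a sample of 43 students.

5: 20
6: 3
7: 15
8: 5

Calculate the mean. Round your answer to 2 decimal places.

6.12

Values: 5, 6, 7, 8
Σfx = 20×5 + 3×6 + 15×7 + 5×8 = 263
n = Σf = 43
Mean = 263 / 43 = 6.1163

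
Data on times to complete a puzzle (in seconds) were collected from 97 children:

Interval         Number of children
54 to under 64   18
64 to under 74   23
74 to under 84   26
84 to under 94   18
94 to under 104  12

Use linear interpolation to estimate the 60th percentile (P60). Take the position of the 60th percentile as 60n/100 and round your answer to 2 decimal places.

Cumulative frequencies: 18, 41, 67, 85, 97
n = 97; position = 60n/100 = 58.2.
This falls in the class 74 to under 84: L = 74, F = 41, f = 26, h = 10.
60th percentile ≈ 74 + ((58.2 − 41) / 26) × 10 = 80.6154

80.62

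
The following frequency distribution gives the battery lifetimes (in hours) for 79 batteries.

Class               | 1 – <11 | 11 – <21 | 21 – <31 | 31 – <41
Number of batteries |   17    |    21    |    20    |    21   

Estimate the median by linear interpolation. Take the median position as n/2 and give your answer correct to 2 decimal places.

21.75

Cumulative frequencies: 17, 38, 58, 79
n = 79; position = n/2 = 39.5.
This falls in the class 21 – <31: L = 21, F = 38, f = 20, h = 10.
Median ≈ 21 + ((39.5 − 38) / 20) × 10 = 21.7500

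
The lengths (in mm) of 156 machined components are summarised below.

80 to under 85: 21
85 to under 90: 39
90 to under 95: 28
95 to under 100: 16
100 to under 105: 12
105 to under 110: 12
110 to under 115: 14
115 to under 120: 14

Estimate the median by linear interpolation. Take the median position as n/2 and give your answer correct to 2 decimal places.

93.21

Cumulative frequencies: 21, 60, 88, 104, 116, 128, 142, 156
n = 156; position = n/2 = 78.
This falls in the class 90 to under 95: L = 90, F = 60, f = 28, h = 5.
Median ≈ 90 + ((78 − 60) / 28) × 5 = 93.2143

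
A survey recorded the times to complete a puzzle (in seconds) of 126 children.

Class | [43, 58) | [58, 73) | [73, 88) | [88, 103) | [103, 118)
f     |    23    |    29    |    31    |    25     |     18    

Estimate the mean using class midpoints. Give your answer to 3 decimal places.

78.833

Midpoints: 50.5, 65.5, 80.5, 95.5, 110.5
Σfm = 23×50.5 + 29×65.5 + 31×80.5 + 25×95.5 + 18×110.5 = 9933
n = Σf = 126
Mean = 9933 / 126 = 78.8333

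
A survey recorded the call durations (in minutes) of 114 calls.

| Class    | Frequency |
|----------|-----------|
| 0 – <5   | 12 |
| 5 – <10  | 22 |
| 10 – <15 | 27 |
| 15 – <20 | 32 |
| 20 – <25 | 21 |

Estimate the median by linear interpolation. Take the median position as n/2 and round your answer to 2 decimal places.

14.26

Cumulative frequencies: 12, 34, 61, 93, 114
n = 114; position = n/2 = 57.
This falls in the class 10 – <15: L = 10, F = 34, f = 27, h = 5.
Median ≈ 10 + ((57 − 34) / 27) × 5 = 14.2593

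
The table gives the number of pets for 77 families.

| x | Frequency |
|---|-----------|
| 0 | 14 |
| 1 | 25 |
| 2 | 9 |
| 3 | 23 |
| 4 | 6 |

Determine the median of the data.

1

Cumulative frequencies: 14, 39, 48, 71, 77
n = 77, so the median is the value in position (n+1)/2 = 39.
Position 39 falls at value 1.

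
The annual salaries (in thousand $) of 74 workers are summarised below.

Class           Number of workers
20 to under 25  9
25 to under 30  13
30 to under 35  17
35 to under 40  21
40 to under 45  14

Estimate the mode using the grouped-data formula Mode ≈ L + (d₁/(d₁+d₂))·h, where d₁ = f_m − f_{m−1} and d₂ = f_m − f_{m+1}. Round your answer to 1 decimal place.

Modal class: 35 to under 40 (highest frequency 21).
d₁ = 21 − 17 = 4, d₂ = 21 − 14 = 7
Mode ≈ 35 + (4/(4+7)) × 5 = 35 + 1.8182 = 36.8182

36.8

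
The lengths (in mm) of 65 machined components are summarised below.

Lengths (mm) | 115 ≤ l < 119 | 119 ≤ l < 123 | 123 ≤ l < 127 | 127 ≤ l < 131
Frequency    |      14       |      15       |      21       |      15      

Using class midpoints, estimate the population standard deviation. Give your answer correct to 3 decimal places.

Midpoints: 117, 121, 125, 129
n = 65, Σfm = 8013, mean = 123.2769
Σfm² = 989001
Σf(m − x̄)² = Σfm² − (Σfm)²/n = 989001 − 8013²/65 = 1183.0154
Population variance = 1183.0154 / 65 = 18.2002
Standard deviation = √18.2002 = 4.2662

4.266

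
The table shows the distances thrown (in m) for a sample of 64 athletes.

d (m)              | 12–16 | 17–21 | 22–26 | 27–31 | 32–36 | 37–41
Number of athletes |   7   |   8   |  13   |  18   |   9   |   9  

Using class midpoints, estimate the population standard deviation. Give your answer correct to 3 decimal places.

7.519

Midpoints: 14, 19, 24, 29, 34, 39
n = 64, Σfm = 1741, mean = 27.2031
Σfm² = 50979
Σf(m − x̄)² = Σfm² − (Σfm)²/n = 50979 − 1741²/64 = 3618.3594
Population variance = 3618.3594 / 64 = 56.5369
Standard deviation = √56.5369 = 7.5191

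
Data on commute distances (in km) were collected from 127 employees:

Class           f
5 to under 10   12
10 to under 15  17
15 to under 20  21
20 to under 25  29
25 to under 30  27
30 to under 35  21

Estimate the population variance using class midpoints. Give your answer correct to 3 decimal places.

Midpoints: 7.5, 12.5, 17.5, 22.5, 27.5, 32.5
n = 127, Σfm = 2747.5, mean = 21.6339
Σfm² = 67043.75
Σf(m − x̄)² = Σfm² − (Σfm)²/n = 67043.75 − 2747.5²/127 = 7604.7244
Population variance = 7604.7244 / 127 = 59.8797

59.880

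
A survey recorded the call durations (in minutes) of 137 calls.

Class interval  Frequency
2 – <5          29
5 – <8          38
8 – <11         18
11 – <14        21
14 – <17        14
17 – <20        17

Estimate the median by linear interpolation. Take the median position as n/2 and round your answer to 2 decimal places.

8.25

Cumulative frequencies: 29, 67, 85, 106, 120, 137
n = 137; position = n/2 = 68.5.
This falls in the class 8 – <11: L = 8, F = 67, f = 18, h = 3.
Median ≈ 8 + ((68.5 − 67) / 18) × 3 = 8.2500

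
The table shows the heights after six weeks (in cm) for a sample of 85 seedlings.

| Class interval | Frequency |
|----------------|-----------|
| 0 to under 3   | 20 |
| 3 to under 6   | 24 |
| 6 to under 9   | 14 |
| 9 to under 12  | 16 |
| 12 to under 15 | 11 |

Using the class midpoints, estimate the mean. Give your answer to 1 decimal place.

Midpoints: 1.5, 4.5, 7.5, 10.5, 13.5
Σfm = 20×1.5 + 24×4.5 + 14×7.5 + 16×10.5 + 11×13.5 = 559.5
n = Σf = 85
Mean = 559.5 / 85 = 6.5824

6.6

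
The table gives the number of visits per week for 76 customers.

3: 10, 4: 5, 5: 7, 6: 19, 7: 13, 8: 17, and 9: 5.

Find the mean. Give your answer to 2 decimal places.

Values: 3, 4, 5, 6, 7, 8, 9
Σfx = 10×3 + 5×4 + 7×5 + 19×6 + 13×7 + 17×8 + 5×9 = 471
n = Σf = 76
Mean = 471 / 76 = 6.1974

6.20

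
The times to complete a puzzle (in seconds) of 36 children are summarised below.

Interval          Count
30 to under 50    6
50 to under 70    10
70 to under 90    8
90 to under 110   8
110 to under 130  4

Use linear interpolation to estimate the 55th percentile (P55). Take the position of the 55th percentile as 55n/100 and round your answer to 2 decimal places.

Cumulative frequencies: 6, 16, 24, 32, 36
n = 36; position = 55n/100 = 19.8.
This falls in the class 70 to under 90: L = 70, F = 16, f = 8, h = 20.
55th percentile ≈ 70 + ((19.8 − 16) / 8) × 20 = 79.5000

79.50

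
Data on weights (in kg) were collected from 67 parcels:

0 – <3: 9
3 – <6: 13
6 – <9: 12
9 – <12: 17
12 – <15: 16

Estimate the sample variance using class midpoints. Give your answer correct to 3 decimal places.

17.068

Midpoints: 1.5, 4.5, 7.5, 10.5, 13.5
n = 67, Σfm = 556.5, mean = 8.3060
Σfm² = 5748.75
Σf(m − x̄)² = Σfm² − (Σfm)²/n = 5748.75 − 556.5²/67 = 1126.4776
Sample variance = 1126.4776 / 66 = 17.0678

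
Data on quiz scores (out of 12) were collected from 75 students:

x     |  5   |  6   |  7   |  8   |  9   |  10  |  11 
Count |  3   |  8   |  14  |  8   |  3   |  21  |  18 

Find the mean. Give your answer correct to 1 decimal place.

8.8

Values: 5, 6, 7, 8, 9, 10, 11
Σfx = 3×5 + 8×6 + 14×7 + 8×8 + 3×9 + 21×10 + 18×11 = 660
n = Σf = 75
Mean = 660 / 75 = 8.8000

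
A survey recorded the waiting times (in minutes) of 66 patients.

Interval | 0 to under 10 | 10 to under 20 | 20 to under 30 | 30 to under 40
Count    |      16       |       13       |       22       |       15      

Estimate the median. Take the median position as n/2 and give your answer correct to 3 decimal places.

Cumulative frequencies: 16, 29, 51, 66
n = 66; position = n/2 = 33.
This falls in the class 20 to under 30: L = 20, F = 29, f = 22, h = 10.
Median ≈ 20 + ((33 − 29) / 22) × 10 = 21.8182

21.818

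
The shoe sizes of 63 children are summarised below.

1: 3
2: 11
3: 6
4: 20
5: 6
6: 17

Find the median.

Cumulative frequencies: 3, 14, 20, 40, 46, 63
n = 63, so the median is the value in position (n+1)/2 = 32.
Position 32 falls at value 4.

4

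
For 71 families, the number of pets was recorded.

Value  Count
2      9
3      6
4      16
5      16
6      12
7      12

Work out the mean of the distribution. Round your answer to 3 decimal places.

4.732

Values: 2, 3, 4, 5, 6, 7
Σfx = 9×2 + 6×3 + 16×4 + 16×5 + 12×6 + 12×7 = 336
n = Σf = 71
Mean = 336 / 71 = 4.7324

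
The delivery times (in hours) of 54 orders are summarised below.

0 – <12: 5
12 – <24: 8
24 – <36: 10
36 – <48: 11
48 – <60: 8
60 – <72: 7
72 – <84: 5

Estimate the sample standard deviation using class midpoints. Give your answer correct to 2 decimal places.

Midpoints: 6, 18, 30, 42, 54, 66, 78
n = 54, Σfm = 2220, mean = 41.1111
Σfm² = 115416
Σf(m − x̄)² = Σfm² − (Σfm)²/n = 115416 − 2220²/54 = 24149.3333
Sample variance = 24149.3333 / 53 = 455.6478
Standard deviation = √455.6478 = 21.3459

21.35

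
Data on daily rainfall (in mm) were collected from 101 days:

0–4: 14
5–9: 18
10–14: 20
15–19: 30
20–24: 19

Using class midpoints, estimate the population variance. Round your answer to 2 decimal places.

43.37

Midpoints: 2, 7, 12, 17, 22
n = 101, Σfm = 1322, mean = 13.0891
Σfm² = 21684
Σf(m − x̄)² = Σfm² − (Σfm)²/n = 21684 − 1322²/101 = 4380.1980
Population variance = 4380.1980 / 101 = 43.3683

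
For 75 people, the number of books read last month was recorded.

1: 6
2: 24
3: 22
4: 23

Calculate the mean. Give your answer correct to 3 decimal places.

2.827

Values: 1, 2, 3, 4
Σfx = 6×1 + 24×2 + 22×3 + 23×4 = 212
n = Σf = 75
Mean = 212 / 75 = 2.8267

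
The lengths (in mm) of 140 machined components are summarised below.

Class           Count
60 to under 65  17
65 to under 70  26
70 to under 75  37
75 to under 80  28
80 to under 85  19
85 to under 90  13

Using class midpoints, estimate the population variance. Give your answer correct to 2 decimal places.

53.67

Midpoints: 62.5, 67.5, 72.5, 77.5, 82.5, 87.5
n = 140, Σfm = 10375, mean = 74.1071
Σfm² = 776375
Σf(m − x̄)² = Σfm² − (Σfm)²/n = 776375 − 10375²/140 = 7513.3929
Population variance = 7513.3929 / 140 = 53.6671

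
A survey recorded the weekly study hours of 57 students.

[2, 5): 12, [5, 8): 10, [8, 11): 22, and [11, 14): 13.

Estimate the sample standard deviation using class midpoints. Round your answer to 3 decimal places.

Midpoints: 3.5, 6.5, 9.5, 12.5
n = 57, Σfm = 478.5, mean = 8.3947
Σfm² = 4586.25
Σf(m − x̄)² = Σfm² − (Σfm)²/n = 4586.25 − 478.5²/57 = 569.3684
Sample variance = 569.3684 / 56 = 10.1673
Standard deviation = √10.1673 = 3.1886

3.189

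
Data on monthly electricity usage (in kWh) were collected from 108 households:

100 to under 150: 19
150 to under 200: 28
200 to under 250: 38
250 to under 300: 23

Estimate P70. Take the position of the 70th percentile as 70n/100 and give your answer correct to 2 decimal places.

237.63

Cumulative frequencies: 19, 47, 85, 108
n = 108; position = 70n/100 = 75.6.
This falls in the class 200 to under 250: L = 200, F = 47, f = 38, h = 50.
70th percentile ≈ 200 + ((75.6 − 47) / 38) × 50 = 237.6316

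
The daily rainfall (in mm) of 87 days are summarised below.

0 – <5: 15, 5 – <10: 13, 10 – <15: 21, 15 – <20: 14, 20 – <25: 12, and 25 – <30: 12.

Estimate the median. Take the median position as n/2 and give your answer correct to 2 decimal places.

13.69

Cumulative frequencies: 15, 28, 49, 63, 75, 87
n = 87; position = n/2 = 43.5.
This falls in the class 10 – <15: L = 10, F = 28, f = 21, h = 5.
Median ≈ 10 + ((43.5 − 28) / 21) × 5 = 13.6905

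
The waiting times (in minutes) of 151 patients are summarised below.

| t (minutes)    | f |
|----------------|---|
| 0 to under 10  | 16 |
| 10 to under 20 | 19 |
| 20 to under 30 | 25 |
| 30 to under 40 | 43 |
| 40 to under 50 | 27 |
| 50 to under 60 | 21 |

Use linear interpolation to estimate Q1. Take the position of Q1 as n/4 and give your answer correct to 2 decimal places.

Cumulative frequencies: 16, 35, 60, 103, 130, 151
n = 151; position = n/4 = 37.75.
This falls in the class 20 to under 30: L = 20, F = 35, f = 25, h = 10.
Lower quartile ≈ 20 + ((37.75 − 35) / 25) × 10 = 21.1000

21.10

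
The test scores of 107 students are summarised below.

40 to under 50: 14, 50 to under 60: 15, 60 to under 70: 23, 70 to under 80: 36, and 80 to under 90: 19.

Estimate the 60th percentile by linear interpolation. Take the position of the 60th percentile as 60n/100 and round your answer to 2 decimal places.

73.39

Cumulative frequencies: 14, 29, 52, 88, 107
n = 107; position = 60n/100 = 64.2.
This falls in the class 70 to under 80: L = 70, F = 52, f = 36, h = 10.
60th percentile ≈ 70 + ((64.2 − 52) / 36) × 10 = 73.3889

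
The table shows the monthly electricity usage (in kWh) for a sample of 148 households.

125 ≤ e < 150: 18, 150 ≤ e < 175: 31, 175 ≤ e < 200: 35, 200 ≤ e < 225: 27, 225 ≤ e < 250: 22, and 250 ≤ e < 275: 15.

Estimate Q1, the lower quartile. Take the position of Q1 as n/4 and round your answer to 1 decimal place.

165.3

Cumulative frequencies: 18, 49, 84, 111, 133, 148
n = 148; position = n/4 = 37.
This falls in the class 150 ≤ e < 175: L = 150, F = 18, f = 31, h = 25.
Lower quartile ≈ 150 + ((37 − 18) / 31) × 25 = 165.3226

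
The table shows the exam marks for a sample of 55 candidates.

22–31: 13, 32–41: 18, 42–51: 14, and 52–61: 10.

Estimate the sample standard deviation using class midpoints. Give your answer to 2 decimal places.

Midpoints: 26.5, 36.5, 46.5, 56.5
n = 55, Σfm = 2217.5, mean = 40.3182
Σfm² = 95303.75
Σf(m − x̄)² = Σfm² − (Σfm)²/n = 95303.75 − 2217.5²/55 = 5898.1818
Sample variance = 5898.1818 / 54 = 109.2256
Standard deviation = √109.2256 = 10.4511

10.45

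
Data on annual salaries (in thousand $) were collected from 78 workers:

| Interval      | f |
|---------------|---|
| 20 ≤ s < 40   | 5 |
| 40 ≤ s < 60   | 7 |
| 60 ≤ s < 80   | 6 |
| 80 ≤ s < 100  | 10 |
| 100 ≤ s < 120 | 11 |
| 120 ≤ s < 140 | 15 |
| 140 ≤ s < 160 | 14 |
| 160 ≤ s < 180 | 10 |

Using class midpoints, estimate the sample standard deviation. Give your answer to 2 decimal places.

41.82

Midpoints: 30, 50, 70, 90, 110, 130, 150, 170
n = 78, Σfm = 8780, mean = 112.5641
Σfm² = 1123000
Σf(m − x̄)² = Σfm² − (Σfm)²/n = 1123000 − 8780²/78 = 134687.1795
Sample variance = 134687.1795 / 77 = 1749.1841
Standard deviation = √1749.1841 = 41.8232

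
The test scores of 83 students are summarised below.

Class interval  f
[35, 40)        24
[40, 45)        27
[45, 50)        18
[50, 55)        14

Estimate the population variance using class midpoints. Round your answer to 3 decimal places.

Midpoints: 37.5, 42.5, 47.5, 52.5
n = 83, Σfm = 3637.5, mean = 43.8253
Σfm² = 161718.75
Σf(m − x̄)² = Σfm² − (Σfm)²/n = 161718.75 − 3637.5²/83 = 2304.2169
Population variance = 2304.2169 / 83 = 27.7616

27.762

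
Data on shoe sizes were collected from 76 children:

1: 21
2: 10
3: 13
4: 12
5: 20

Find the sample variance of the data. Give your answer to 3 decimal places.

Values: 1, 2, 3, 4, 5
n = 76, Σfx = 228, mean = 3.0000
Σfx² = 870
Σf(x − x̄)² = Σfx² − (Σfx)²/n = 870 − 228²/76 = 186.0000
Sample variance = 186.0000 / 75 = 2.4800

2.480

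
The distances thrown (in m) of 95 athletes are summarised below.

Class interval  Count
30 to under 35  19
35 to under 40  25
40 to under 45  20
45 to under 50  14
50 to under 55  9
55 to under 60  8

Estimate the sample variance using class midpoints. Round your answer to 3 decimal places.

59.171

Midpoints: 32.5, 37.5, 42.5, 47.5, 52.5, 57.5
n = 95, Σfm = 4002.5, mean = 42.1316
Σfm² = 174193.75
Σf(m − x̄)² = Σfm² − (Σfm)²/n = 174193.75 − 4002.5²/95 = 5562.1053
Sample variance = 5562.1053 / 94 = 59.1713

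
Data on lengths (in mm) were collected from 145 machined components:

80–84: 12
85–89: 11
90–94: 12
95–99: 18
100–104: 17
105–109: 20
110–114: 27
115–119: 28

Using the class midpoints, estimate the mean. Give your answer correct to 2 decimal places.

Midpoints: 82, 87, 92, 97, 102, 107, 112, 117
Σfm = 12×82 + 11×87 + 12×92 + 18×97 + 17×102 + 20×107 + 27×112 + 28×117 = 14965
n = Σf = 145
Mean = 14965 / 145 = 103.2069

103.21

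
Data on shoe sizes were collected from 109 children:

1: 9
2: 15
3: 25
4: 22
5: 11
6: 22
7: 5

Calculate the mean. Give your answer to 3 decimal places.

Values: 1, 2, 3, 4, 5, 6, 7
Σfx = 9×1 + 15×2 + 25×3 + 22×4 + 11×5 + 22×6 + 5×7 = 424
n = Σf = 109
Mean = 424 / 109 = 3.8899

3.890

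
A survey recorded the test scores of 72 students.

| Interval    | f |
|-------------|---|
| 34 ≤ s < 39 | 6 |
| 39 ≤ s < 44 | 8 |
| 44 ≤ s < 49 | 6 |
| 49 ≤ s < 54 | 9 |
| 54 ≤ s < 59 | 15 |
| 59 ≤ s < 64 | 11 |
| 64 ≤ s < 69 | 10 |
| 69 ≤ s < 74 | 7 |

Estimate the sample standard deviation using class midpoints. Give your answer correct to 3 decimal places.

Midpoints: 36.5, 41.5, 46.5, 51.5, 56.5, 61.5, 66.5, 71.5
n = 72, Σfm = 3983, mean = 55.3194
Σfm² = 228112
Σf(m − x̄)² = Σfm² − (Σfm)²/n = 228112 − 3983²/72 = 7774.6528
Sample variance = 7774.6528 / 71 = 109.5022
Standard deviation = √109.5022 = 10.4643

10.464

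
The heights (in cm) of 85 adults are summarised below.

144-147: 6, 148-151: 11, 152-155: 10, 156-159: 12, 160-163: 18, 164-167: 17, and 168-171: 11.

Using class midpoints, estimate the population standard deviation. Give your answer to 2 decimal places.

Midpoints: 145.5, 149.5, 153.5, 157.5, 161.5, 165.5, 169.5
n = 85, Σfm = 13527.5, mean = 159.1471
Σfm² = 2157319.25
Σf(m − x̄)² = Σfm² − (Σfm)²/n = 2157319.25 − 13527.5²/85 = 4457.4118
Population variance = 4457.4118 / 85 = 52.4401
Standard deviation = √52.4401 = 7.2416

7.24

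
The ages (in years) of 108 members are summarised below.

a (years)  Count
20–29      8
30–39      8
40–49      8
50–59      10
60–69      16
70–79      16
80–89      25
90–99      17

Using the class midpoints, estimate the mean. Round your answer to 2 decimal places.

67.74

Midpoints: 24.5, 34.5, 44.5, 54.5, 64.5, 74.5, 84.5, 94.5
Σfm = 8×24.5 + 8×34.5 + 8×44.5 + 10×54.5 + 16×64.5 + 16×74.5 + 25×84.5 + 17×94.5 = 7316
n = Σf = 108
Mean = 7316 / 108 = 67.7407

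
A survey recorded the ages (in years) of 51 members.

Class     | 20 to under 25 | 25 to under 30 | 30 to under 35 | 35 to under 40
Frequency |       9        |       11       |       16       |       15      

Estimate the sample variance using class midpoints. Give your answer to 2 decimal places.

Midpoints: 22.5, 27.5, 32.5, 37.5
n = 51, Σfm = 1587.5, mean = 31.1275
Σfm² = 50868.75
Σf(m − x̄)² = Σfm² − (Σfm)²/n = 50868.75 − 1587.5²/51 = 1453.9216
Sample variance = 1453.9216 / 50 = 29.0784

29.08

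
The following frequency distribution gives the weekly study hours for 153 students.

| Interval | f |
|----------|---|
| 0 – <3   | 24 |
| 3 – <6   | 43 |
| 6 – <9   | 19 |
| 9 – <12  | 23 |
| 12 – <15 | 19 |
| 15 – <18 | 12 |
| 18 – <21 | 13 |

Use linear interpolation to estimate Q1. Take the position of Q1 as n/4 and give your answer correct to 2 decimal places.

Cumulative frequencies: 24, 67, 86, 109, 128, 140, 153
n = 153; position = n/4 = 38.25.
This falls in the class 3 – <6: L = 3, F = 24, f = 43, h = 3.
Lower quartile ≈ 3 + ((38.25 − 24) / 43) × 3 = 3.9942

3.99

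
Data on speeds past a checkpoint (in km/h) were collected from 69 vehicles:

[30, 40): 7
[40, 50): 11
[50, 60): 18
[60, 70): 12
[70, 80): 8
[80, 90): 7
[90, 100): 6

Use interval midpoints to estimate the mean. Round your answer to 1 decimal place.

62.0

Midpoints: 35, 45, 55, 65, 75, 85, 95
Σfm = 7×35 + 11×45 + 18×55 + 12×65 + 8×75 + 7×85 + 6×95 = 4275
n = Σf = 69
Mean = 4275 / 69 = 61.9565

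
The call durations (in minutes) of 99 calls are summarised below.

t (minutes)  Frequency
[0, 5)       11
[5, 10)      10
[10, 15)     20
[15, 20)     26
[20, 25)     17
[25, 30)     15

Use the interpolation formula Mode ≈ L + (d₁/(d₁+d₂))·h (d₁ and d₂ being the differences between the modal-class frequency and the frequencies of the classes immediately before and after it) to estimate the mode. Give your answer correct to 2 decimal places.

17.00

Modal class: [15, 20) (highest frequency 26).
d₁ = 26 − 20 = 6, d₂ = 26 − 17 = 9
Mode ≈ 15 + (6/(6+9)) × 5 = 15 + 2.0000 = 17.0000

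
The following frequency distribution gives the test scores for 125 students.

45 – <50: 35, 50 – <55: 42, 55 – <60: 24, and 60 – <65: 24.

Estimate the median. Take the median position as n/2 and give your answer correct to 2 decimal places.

Cumulative frequencies: 35, 77, 101, 125
n = 125; position = n/2 = 62.5.
This falls in the class 50 – <55: L = 50, F = 35, f = 42, h = 5.
Median ≈ 50 + ((62.5 − 35) / 42) × 5 = 53.2738

53.27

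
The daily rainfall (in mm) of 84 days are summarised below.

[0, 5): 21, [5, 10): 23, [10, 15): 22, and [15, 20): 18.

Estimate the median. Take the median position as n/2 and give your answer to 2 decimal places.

Cumulative frequencies: 21, 44, 66, 84
n = 84; position = n/2 = 42.
This falls in the class [5, 10): L = 5, F = 21, f = 23, h = 5.
Median ≈ 5 + ((42 − 21) / 23) × 5 = 9.5652

9.57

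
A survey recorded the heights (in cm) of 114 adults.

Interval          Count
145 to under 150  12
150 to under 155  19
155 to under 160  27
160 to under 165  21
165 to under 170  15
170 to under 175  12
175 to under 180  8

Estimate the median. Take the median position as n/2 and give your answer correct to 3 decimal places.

Cumulative frequencies: 12, 31, 58, 79, 94, 106, 114
n = 114; position = n/2 = 57.
This falls in the class 155 to under 160: L = 155, F = 31, f = 27, h = 5.
Median ≈ 155 + ((57 − 31) / 27) × 5 = 159.8148

159.815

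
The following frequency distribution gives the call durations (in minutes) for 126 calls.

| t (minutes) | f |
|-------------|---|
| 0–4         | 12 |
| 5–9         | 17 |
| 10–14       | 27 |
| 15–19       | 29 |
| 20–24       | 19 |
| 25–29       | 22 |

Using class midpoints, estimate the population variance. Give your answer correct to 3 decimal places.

Midpoints: 2, 7, 12, 17, 22, 27
n = 126, Σfm = 1972, mean = 15.6508
Σfm² = 38384
Σf(m − x̄)² = Σfm² − (Σfm)²/n = 38384 − 1972²/126 = 7520.6349
Population variance = 7520.6349 / 126 = 59.6876

59.688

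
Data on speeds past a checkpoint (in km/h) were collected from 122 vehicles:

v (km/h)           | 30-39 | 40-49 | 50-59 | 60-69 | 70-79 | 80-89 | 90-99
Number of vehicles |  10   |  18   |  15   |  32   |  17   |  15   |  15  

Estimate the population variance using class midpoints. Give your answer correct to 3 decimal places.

318.040

Midpoints: 34.5, 44.5, 54.5, 64.5, 74.5, 84.5, 94.5
n = 122, Σfm = 7979, mean = 65.4016
Σfm² = 560640.5
Σf(m − x̄)² = Σfm² − (Σfm)²/n = 560640.5 − 7979²/122 = 38800.8197
Population variance = 38800.8197 / 122 = 318.0395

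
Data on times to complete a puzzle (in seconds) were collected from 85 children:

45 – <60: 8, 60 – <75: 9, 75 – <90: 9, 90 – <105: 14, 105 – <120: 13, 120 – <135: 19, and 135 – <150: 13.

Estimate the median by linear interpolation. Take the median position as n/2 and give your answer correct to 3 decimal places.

Cumulative frequencies: 8, 17, 26, 40, 53, 72, 85
n = 85; position = n/2 = 42.5.
This falls in the class 105 – <120: L = 105, F = 40, f = 13, h = 15.
Median ≈ 105 + ((42.5 − 40) / 13) × 15 = 107.8846

107.885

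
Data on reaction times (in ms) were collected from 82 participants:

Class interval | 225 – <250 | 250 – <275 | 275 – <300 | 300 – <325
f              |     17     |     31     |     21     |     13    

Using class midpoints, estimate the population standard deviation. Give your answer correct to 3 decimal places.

Midpoints: 237.5, 262.5, 287.5, 312.5
n = 82, Σfm = 22275, mean = 271.6463
Σfm² = 6100312.5
Σf(m − x̄)² = Σfm² − (Σfm)²/n = 6100312.5 − 22275²/82 = 49390.2439
Population variance = 49390.2439 / 82 = 602.3200
Standard deviation = √602.3200 = 24.5422

24.542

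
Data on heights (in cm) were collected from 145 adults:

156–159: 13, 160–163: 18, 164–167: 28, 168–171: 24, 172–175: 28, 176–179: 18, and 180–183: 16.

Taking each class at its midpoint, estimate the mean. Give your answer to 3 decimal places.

Midpoints: 157.5, 161.5, 165.5, 169.5, 173.5, 177.5, 181.5
Σfm = 13×157.5 + 18×161.5 + 28×165.5 + 24×169.5 + 28×173.5 + 18×177.5 + 16×181.5 = 24613.5
n = Σf = 145
Mean = 24613.5 / 145 = 169.7483

169.748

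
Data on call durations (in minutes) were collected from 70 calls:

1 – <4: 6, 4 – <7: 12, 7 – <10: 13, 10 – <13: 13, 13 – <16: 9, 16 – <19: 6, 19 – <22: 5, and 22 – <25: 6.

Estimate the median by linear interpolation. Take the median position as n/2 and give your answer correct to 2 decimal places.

Cumulative frequencies: 6, 18, 31, 44, 53, 59, 64, 70
n = 70; position = n/2 = 35.
This falls in the class 10 – <13: L = 10, F = 31, f = 13, h = 3.
Median ≈ 10 + ((35 − 31) / 13) × 3 = 10.9231

10.92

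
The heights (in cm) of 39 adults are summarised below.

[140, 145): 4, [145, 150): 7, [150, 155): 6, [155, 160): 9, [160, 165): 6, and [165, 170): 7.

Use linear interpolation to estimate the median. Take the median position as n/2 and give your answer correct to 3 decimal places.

Cumulative frequencies: 4, 11, 17, 26, 32, 39
n = 39; position = n/2 = 19.5.
This falls in the class [155, 160): L = 155, F = 17, f = 9, h = 5.
Median ≈ 155 + ((19.5 − 17) / 9) × 5 = 156.3889

156.389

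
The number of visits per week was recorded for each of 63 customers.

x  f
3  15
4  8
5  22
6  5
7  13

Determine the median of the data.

Cumulative frequencies: 15, 23, 45, 50, 63
n = 63, so the median is the value in position (n+1)/2 = 32.
Position 32 falls at value 5.

5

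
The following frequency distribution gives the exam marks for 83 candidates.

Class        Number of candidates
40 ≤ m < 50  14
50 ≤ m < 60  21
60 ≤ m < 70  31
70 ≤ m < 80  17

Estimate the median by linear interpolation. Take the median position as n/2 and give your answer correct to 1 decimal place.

Cumulative frequencies: 14, 35, 66, 83
n = 83; position = n/2 = 41.5.
This falls in the class 60 ≤ m < 70: L = 60, F = 35, f = 31, h = 10.
Median ≈ 60 + ((41.5 − 35) / 31) × 10 = 62.0968

62.1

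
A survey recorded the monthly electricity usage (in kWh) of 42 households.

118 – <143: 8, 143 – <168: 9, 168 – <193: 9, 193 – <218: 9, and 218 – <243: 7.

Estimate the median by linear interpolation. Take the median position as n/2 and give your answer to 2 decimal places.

179.11

Cumulative frequencies: 8, 17, 26, 35, 42
n = 42; position = n/2 = 21.
This falls in the class 168 – <193: L = 168, F = 17, f = 9, h = 25.
Median ≈ 168 + ((21 − 17) / 9) × 25 = 179.1111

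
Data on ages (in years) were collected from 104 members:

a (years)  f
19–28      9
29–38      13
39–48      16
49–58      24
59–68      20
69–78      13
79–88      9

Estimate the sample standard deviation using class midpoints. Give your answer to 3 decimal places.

17.119

Midpoints: 23.5, 33.5, 43.5, 53.5, 63.5, 73.5, 83.5
n = 104, Σfm = 5604, mean = 53.8846
Σfm² = 332154
Σf(m − x̄)² = Σfm² − (Σfm)²/n = 332154 − 5604²/104 = 30184.6154
Sample variance = 30184.6154 / 103 = 293.0545
Standard deviation = √293.0545 = 17.1188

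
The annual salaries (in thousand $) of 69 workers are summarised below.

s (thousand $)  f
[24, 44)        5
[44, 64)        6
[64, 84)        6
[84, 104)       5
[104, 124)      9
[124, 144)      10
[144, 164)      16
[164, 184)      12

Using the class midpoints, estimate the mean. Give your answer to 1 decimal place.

Midpoints: 34, 54, 74, 94, 114, 134, 154, 174
Σfm = 5×34 + 6×54 + 6×74 + 5×94 + 9×114 + 10×134 + 16×154 + 12×174 = 8326
n = Σf = 69
Mean = 8326 / 69 = 120.6667

120.7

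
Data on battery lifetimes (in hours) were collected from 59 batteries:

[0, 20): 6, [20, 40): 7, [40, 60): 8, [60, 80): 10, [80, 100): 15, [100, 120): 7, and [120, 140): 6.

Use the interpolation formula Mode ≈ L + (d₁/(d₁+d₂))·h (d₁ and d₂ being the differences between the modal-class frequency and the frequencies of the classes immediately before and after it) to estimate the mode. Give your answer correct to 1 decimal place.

Modal class: [80, 100) (highest frequency 15).
d₁ = 15 − 10 = 5, d₂ = 15 − 7 = 8
Mode ≈ 80 + (5/(5+8)) × 20 = 80 + 7.6923 = 87.6923

87.7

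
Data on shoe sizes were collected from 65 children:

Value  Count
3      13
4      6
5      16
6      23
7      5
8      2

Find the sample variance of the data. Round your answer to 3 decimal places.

1.848

Values: 3, 4, 5, 6, 7, 8
n = 65, Σfx = 332, mean = 5.1077
Σfx² = 1814
Σf(x − x̄)² = Σfx² − (Σfx)²/n = 1814 − 332²/65 = 118.2462
Sample variance = 118.2462 / 64 = 1.8476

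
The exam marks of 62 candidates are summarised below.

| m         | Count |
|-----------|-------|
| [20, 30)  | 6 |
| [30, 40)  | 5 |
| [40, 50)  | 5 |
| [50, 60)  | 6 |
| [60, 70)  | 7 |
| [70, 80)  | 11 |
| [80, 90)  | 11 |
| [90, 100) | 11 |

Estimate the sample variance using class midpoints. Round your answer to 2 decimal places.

Midpoints: 25, 35, 45, 55, 65, 75, 85, 95
n = 62, Σfm = 4140, mean = 66.7742
Σfm² = 308350
Σf(m − x̄)² = Σfm² − (Σfm)²/n = 308350 − 4140²/62 = 31904.8387
Sample variance = 31904.8387 / 61 = 523.0301

523.03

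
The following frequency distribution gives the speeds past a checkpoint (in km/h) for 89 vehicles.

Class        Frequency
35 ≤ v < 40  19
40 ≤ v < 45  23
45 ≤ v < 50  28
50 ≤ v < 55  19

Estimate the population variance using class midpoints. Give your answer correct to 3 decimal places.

27.579

Midpoints: 37.5, 42.5, 47.5, 52.5
n = 89, Σfm = 4017.5, mean = 45.1404
Σfm² = 183806.25
Σf(m − x̄)² = Σfm² − (Σfm)²/n = 183806.25 − 4017.5²/89 = 2454.4944
Population variance = 2454.4944 / 89 = 27.5786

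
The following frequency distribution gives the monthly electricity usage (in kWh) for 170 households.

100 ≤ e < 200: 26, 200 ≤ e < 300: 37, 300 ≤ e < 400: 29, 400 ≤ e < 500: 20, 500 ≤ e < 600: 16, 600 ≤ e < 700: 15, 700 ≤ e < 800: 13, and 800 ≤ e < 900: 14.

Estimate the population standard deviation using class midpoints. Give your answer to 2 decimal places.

Midpoints: 150, 250, 350, 450, 550, 650, 750, 850
n = 170, Σfm = 72500, mean = 426.4706
Σfm² = 39105000
Σf(m − x̄)² = Σfm² − (Σfm)²/n = 39105000 − 72500²/170 = 8185882.3529
Population variance = 8185882.3529 / 170 = 48152.2491
Standard deviation = √48152.2491 = 219.4362

219.44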